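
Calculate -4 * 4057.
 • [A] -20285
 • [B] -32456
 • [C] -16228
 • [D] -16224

-4 * 4057 = -16228
C) -16228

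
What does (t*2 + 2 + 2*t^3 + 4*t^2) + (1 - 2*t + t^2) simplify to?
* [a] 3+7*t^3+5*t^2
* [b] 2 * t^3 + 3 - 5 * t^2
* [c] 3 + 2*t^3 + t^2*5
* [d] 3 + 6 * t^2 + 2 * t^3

Adding the polynomials and combining like terms:
(t*2 + 2 + 2*t^3 + 4*t^2) + (1 - 2*t + t^2)
= 3 + 2*t^3 + t^2*5
c) 3 + 2*t^3 + t^2*5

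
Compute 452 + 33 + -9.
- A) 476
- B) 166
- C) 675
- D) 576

First: 452 + 33 = 485
Then: 485 + -9 = 476
A) 476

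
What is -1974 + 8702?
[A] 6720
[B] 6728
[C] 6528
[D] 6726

-1974 + 8702 = 6728
B) 6728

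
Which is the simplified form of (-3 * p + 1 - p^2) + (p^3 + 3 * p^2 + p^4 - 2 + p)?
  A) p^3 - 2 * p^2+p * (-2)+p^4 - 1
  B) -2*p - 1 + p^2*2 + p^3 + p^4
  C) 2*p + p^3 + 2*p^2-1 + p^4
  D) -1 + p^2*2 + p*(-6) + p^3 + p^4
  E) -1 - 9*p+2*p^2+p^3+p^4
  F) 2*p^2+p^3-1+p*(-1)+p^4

Adding the polynomials and combining like terms:
(-3*p + 1 - p^2) + (p^3 + 3*p^2 + p^4 - 2 + p)
= -2*p - 1 + p^2*2 + p^3 + p^4
B) -2*p - 1 + p^2*2 + p^3 + p^4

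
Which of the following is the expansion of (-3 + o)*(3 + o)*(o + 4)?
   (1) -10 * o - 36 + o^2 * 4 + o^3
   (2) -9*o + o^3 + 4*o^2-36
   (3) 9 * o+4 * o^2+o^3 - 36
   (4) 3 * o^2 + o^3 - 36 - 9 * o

Expanding (-3 + o)*(3 + o)*(o + 4):
= -9*o + o^3 + 4*o^2-36
2) -9*o + o^3 + 4*o^2-36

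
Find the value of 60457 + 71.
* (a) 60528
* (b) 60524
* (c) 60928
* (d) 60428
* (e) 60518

60457 + 71 = 60528
a) 60528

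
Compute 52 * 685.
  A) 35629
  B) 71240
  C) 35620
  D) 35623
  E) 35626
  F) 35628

52 * 685 = 35620
C) 35620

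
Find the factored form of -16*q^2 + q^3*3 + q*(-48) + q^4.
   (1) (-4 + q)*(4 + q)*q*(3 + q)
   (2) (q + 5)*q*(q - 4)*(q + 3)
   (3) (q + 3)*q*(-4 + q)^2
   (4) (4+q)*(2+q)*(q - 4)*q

We need to factor -16*q^2 + q^3*3 + q*(-48) + q^4.
The factored form is (-4 + q)*(4 + q)*q*(3 + q).
1) (-4 + q)*(4 + q)*q*(3 + q)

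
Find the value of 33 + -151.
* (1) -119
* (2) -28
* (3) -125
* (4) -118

33 + -151 = -118
4) -118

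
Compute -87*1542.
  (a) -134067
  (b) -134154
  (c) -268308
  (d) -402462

-87 * 1542 = -134154
b) -134154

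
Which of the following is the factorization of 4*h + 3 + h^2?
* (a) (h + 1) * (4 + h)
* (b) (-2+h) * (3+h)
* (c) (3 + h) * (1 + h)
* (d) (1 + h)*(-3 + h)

We need to factor 4*h + 3 + h^2.
The factored form is (3 + h) * (1 + h).
c) (3 + h) * (1 + h)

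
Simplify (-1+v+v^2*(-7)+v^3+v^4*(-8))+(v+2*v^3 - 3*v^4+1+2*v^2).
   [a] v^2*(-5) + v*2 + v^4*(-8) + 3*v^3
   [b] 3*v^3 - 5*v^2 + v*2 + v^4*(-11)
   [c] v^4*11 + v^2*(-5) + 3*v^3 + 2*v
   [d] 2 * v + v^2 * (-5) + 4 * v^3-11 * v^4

Adding the polynomials and combining like terms:
(-1 + v + v^2*(-7) + v^3 + v^4*(-8)) + (v + 2*v^3 - 3*v^4 + 1 + 2*v^2)
= 3*v^3 - 5*v^2 + v*2 + v^4*(-11)
b) 3*v^3 - 5*v^2 + v*2 + v^4*(-11)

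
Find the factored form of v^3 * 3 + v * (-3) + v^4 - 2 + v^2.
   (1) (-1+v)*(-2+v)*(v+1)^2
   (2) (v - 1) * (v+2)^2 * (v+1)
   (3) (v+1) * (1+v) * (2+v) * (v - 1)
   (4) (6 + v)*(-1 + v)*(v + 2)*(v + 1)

We need to factor v^3 * 3 + v * (-3) + v^4 - 2 + v^2.
The factored form is (v+1) * (1+v) * (2+v) * (v - 1).
3) (v+1) * (1+v) * (2+v) * (v - 1)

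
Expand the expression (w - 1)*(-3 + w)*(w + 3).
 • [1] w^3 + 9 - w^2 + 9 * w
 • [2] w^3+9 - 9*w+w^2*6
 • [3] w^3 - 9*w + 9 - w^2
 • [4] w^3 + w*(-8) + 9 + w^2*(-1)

Expanding (w - 1)*(-3 + w)*(w + 3):
= w^3 - 9*w + 9 - w^2
3) w^3 - 9*w + 9 - w^2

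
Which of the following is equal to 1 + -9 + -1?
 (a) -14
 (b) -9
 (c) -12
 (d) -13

First: 1 + -9 = -8
Then: -8 + -1 = -9
b) -9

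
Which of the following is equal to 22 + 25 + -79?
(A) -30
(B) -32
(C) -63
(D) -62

First: 22 + 25 = 47
Then: 47 + -79 = -32
B) -32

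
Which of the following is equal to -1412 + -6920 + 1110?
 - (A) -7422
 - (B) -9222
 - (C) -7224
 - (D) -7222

First: -1412 + -6920 = -8332
Then: -8332 + 1110 = -7222
D) -7222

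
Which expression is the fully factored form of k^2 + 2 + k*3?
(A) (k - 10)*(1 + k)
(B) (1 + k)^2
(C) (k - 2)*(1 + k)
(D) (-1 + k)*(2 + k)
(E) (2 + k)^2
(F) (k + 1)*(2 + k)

We need to factor k^2 + 2 + k*3.
The factored form is (k + 1)*(2 + k).
F) (k + 1)*(2 + k)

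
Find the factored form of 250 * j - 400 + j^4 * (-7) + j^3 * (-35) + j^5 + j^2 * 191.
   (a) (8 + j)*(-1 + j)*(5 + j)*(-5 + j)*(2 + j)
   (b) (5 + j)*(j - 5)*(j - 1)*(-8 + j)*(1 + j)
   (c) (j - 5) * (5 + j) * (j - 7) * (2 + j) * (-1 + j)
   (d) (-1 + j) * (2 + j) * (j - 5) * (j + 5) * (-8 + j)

We need to factor 250 * j - 400 + j^4 * (-7) + j^3 * (-35) + j^5 + j^2 * 191.
The factored form is (-1 + j) * (2 + j) * (j - 5) * (j + 5) * (-8 + j).
d) (-1 + j) * (2 + j) * (j - 5) * (j + 5) * (-8 + j)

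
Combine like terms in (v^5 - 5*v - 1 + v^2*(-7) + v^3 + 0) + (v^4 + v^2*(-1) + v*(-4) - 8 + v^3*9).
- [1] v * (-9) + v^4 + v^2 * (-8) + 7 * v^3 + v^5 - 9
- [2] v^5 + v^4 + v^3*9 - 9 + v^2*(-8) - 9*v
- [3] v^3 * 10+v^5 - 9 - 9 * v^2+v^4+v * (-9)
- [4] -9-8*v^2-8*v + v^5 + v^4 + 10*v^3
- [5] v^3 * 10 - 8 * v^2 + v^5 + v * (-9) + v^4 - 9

Adding the polynomials and combining like terms:
(v^5 - 5*v - 1 + v^2*(-7) + v^3 + 0) + (v^4 + v^2*(-1) + v*(-4) - 8 + v^3*9)
= v^3 * 10 - 8 * v^2 + v^5 + v * (-9) + v^4 - 9
5) v^3 * 10 - 8 * v^2 + v^5 + v * (-9) + v^4 - 9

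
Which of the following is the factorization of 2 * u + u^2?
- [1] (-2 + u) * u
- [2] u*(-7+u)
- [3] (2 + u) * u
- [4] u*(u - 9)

We need to factor 2 * u + u^2.
The factored form is (2 + u) * u.
3) (2 + u) * u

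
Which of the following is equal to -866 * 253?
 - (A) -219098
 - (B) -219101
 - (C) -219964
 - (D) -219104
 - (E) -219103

-866 * 253 = -219098
A) -219098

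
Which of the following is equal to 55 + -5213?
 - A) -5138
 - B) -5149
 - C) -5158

55 + -5213 = -5158
C) -5158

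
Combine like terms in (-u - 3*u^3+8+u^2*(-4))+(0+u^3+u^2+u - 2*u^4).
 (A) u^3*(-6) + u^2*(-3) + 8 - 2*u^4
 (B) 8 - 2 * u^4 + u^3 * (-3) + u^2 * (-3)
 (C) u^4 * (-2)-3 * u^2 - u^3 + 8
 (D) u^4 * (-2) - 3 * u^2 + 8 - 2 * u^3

Adding the polynomials and combining like terms:
(-u - 3*u^3 + 8 + u^2*(-4)) + (0 + u^3 + u^2 + u - 2*u^4)
= u^4 * (-2) - 3 * u^2 + 8 - 2 * u^3
D) u^4 * (-2) - 3 * u^2 + 8 - 2 * u^3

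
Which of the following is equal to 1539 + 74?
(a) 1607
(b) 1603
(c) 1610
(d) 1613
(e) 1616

1539 + 74 = 1613
d) 1613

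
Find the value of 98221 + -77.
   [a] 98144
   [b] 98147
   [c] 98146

98221 + -77 = 98144
a) 98144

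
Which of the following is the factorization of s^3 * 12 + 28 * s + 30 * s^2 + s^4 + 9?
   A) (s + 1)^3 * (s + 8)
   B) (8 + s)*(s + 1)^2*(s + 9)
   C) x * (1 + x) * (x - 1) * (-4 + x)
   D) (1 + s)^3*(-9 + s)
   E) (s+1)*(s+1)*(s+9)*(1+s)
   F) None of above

We need to factor s^3 * 12 + 28 * s + 30 * s^2 + s^4 + 9.
The factored form is (s+1)*(s+1)*(s+9)*(1+s).
E) (s+1)*(s+1)*(s+9)*(1+s)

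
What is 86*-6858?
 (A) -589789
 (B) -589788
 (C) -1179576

86 * -6858 = -589788
B) -589788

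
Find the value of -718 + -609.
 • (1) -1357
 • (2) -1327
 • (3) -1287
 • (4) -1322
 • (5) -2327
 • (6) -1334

-718 + -609 = -1327
2) -1327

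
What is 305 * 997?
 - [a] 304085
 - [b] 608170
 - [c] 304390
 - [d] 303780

305 * 997 = 304085
a) 304085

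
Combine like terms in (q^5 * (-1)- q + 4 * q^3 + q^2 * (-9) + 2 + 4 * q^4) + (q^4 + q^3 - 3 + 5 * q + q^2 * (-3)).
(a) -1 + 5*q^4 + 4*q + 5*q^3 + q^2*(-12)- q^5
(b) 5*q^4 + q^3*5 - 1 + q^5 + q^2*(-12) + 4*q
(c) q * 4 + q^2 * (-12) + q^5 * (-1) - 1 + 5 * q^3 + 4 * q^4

Adding the polynomials and combining like terms:
(q^5*(-1) - q + 4*q^3 + q^2*(-9) + 2 + 4*q^4) + (q^4 + q^3 - 3 + 5*q + q^2*(-3))
= -1 + 5*q^4 + 4*q + 5*q^3 + q^2*(-12)- q^5
a) -1 + 5*q^4 + 4*q + 5*q^3 + q^2*(-12)- q^5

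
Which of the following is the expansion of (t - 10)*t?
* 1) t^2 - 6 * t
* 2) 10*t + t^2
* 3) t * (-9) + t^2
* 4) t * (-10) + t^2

Expanding (t - 10)*t:
= t * (-10) + t^2
4) t * (-10) + t^2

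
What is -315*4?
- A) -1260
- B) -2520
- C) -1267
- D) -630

-315 * 4 = -1260
A) -1260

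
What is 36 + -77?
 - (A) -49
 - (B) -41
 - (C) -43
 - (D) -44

36 + -77 = -41
B) -41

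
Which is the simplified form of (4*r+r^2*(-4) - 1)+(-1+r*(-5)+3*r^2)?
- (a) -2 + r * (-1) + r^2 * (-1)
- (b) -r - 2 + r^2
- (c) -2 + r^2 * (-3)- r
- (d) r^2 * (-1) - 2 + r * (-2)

Adding the polynomials and combining like terms:
(4*r + r^2*(-4) - 1) + (-1 + r*(-5) + 3*r^2)
= -2 + r * (-1) + r^2 * (-1)
a) -2 + r * (-1) + r^2 * (-1)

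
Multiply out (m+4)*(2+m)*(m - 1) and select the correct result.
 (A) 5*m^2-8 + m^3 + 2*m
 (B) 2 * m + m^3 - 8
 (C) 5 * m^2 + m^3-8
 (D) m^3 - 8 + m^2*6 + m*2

Expanding (m+4)*(2+m)*(m - 1):
= 5*m^2-8 + m^3 + 2*m
A) 5*m^2-8 + m^3 + 2*m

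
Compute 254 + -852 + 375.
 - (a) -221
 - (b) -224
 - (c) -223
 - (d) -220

First: 254 + -852 = -598
Then: -598 + 375 = -223
c) -223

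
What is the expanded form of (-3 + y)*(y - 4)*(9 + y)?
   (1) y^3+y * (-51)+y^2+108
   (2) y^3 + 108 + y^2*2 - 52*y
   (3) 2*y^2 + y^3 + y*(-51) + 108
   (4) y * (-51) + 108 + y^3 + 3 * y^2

Expanding (-3 + y)*(y - 4)*(9 + y):
= 2*y^2 + y^3 + y*(-51) + 108
3) 2*y^2 + y^3 + y*(-51) + 108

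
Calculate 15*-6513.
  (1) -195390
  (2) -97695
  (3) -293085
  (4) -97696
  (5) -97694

15 * -6513 = -97695
2) -97695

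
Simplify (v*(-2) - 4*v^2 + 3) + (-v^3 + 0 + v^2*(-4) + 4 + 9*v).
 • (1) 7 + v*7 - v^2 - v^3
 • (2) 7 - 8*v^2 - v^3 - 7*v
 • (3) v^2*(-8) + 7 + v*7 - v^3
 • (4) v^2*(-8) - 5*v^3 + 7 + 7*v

Adding the polynomials and combining like terms:
(v*(-2) - 4*v^2 + 3) + (-v^3 + 0 + v^2*(-4) + 4 + 9*v)
= v^2*(-8) + 7 + v*7 - v^3
3) v^2*(-8) + 7 + v*7 - v^3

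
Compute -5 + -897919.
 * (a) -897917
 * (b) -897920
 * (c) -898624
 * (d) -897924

-5 + -897919 = -897924
d) -897924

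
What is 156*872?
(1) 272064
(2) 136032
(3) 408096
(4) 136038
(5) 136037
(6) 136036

156 * 872 = 136032
2) 136032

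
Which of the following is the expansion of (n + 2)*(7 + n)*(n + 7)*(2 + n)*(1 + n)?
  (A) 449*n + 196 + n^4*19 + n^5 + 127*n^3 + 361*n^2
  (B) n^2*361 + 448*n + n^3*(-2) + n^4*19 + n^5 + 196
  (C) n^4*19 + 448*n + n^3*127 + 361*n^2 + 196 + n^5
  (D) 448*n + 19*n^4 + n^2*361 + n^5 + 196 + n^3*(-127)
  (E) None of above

Expanding (n + 2)*(7 + n)*(n + 7)*(2 + n)*(1 + n):
= n^4*19 + 448*n + n^3*127 + 361*n^2 + 196 + n^5
C) n^4*19 + 448*n + n^3*127 + 361*n^2 + 196 + n^5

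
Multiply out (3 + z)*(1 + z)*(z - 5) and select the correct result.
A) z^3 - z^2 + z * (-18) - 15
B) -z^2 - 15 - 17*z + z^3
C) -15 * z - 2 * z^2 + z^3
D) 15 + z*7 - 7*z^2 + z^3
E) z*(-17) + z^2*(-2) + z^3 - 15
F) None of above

Expanding (3 + z)*(1 + z)*(z - 5):
= -z^2 - 15 - 17*z + z^3
B) -z^2 - 15 - 17*z + z^3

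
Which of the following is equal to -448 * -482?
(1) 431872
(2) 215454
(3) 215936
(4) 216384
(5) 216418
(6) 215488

-448 * -482 = 215936
3) 215936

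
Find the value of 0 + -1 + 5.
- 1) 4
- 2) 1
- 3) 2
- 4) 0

First: 0 + -1 = -1
Then: -1 + 5 = 4
1) 4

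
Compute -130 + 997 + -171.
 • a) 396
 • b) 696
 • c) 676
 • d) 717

First: -130 + 997 = 867
Then: 867 + -171 = 696
b) 696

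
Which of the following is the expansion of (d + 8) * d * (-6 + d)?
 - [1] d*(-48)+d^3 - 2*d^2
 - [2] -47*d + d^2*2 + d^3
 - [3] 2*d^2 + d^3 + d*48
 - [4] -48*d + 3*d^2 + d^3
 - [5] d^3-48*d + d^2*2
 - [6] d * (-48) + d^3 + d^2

Expanding (d + 8) * d * (-6 + d):
= d^3-48*d + d^2*2
5) d^3-48*d + d^2*2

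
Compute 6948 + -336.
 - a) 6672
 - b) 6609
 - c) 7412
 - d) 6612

6948 + -336 = 6612
d) 6612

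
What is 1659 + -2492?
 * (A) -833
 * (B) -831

1659 + -2492 = -833
A) -833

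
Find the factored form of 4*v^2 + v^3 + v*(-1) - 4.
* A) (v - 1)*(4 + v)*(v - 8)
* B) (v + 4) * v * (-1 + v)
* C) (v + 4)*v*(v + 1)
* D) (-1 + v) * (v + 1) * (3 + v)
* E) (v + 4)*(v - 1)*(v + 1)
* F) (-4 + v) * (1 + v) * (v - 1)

We need to factor 4*v^2 + v^3 + v*(-1) - 4.
The factored form is (v + 4)*(v - 1)*(v + 1).
E) (v + 4)*(v - 1)*(v + 1)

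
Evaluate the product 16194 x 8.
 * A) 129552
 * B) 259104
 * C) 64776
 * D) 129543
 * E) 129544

16194 * 8 = 129552
A) 129552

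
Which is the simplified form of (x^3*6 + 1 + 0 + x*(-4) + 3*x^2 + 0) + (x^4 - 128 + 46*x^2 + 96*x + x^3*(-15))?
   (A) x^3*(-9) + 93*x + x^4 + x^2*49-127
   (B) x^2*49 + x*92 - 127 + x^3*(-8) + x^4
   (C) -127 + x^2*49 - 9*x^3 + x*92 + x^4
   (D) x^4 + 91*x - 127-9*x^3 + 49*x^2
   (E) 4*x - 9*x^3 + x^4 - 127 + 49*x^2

Adding the polynomials and combining like terms:
(x^3*6 + 1 + 0 + x*(-4) + 3*x^2 + 0) + (x^4 - 128 + 46*x^2 + 96*x + x^3*(-15))
= -127 + x^2*49 - 9*x^3 + x*92 + x^4
C) -127 + x^2*49 - 9*x^3 + x*92 + x^4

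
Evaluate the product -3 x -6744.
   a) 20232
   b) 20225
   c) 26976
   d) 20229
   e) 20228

-3 * -6744 = 20232
a) 20232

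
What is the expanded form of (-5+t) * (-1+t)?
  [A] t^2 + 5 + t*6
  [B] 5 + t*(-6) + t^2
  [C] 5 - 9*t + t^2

Expanding (-5+t) * (-1+t):
= 5 + t*(-6) + t^2
B) 5 + t*(-6) + t^2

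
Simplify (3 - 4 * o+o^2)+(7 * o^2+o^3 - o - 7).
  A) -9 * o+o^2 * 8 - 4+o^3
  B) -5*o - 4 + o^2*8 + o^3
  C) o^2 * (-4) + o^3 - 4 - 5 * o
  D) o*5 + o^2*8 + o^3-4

Adding the polynomials and combining like terms:
(3 - 4*o + o^2) + (7*o^2 + o^3 - o - 7)
= -5*o - 4 + o^2*8 + o^3
B) -5*o - 4 + o^2*8 + o^3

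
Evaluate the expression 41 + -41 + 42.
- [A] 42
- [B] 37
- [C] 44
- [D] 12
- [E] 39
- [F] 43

First: 41 + -41 = 0
Then: 0 + 42 = 42
A) 42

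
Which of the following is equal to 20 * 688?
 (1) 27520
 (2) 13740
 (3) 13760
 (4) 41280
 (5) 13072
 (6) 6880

20 * 688 = 13760
3) 13760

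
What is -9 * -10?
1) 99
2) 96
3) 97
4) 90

-9 * -10 = 90
4) 90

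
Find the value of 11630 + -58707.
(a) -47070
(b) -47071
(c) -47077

11630 + -58707 = -47077
c) -47077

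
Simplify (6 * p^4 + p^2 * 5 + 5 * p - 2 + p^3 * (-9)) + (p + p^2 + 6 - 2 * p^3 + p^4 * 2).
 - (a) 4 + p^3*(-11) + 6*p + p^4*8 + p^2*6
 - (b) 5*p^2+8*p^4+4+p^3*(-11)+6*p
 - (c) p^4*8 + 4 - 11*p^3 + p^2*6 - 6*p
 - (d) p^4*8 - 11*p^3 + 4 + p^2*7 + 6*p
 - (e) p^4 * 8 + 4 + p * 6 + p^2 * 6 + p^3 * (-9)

Adding the polynomials and combining like terms:
(6*p^4 + p^2*5 + 5*p - 2 + p^3*(-9)) + (p + p^2 + 6 - 2*p^3 + p^4*2)
= 4 + p^3*(-11) + 6*p + p^4*8 + p^2*6
a) 4 + p^3*(-11) + 6*p + p^4*8 + p^2*6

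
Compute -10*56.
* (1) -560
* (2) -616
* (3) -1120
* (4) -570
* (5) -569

-10 * 56 = -560
1) -560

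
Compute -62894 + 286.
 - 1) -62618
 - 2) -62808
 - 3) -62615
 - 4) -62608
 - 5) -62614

-62894 + 286 = -62608
4) -62608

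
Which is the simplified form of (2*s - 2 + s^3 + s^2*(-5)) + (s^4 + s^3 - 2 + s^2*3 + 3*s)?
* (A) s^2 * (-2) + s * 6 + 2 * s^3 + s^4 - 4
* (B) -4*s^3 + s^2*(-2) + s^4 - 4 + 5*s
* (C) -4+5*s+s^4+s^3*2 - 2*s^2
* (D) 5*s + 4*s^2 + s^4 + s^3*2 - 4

Adding the polynomials and combining like terms:
(2*s - 2 + s^3 + s^2*(-5)) + (s^4 + s^3 - 2 + s^2*3 + 3*s)
= -4+5*s+s^4+s^3*2 - 2*s^2
C) -4+5*s+s^4+s^3*2 - 2*s^2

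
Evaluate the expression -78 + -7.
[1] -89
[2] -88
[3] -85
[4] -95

-78 + -7 = -85
3) -85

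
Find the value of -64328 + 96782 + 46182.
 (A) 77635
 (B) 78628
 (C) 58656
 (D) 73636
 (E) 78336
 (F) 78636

First: -64328 + 96782 = 32454
Then: 32454 + 46182 = 78636
F) 78636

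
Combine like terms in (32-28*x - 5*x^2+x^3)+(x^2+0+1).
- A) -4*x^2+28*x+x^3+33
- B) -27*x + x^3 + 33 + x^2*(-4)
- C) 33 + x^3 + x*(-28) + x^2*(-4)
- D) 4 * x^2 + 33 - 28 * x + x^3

Adding the polynomials and combining like terms:
(32 - 28*x - 5*x^2 + x^3) + (x^2 + 0 + 1)
= 33 + x^3 + x*(-28) + x^2*(-4)
C) 33 + x^3 + x*(-28) + x^2*(-4)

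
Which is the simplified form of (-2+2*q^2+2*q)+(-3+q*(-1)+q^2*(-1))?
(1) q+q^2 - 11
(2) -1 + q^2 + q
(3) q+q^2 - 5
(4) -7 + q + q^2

Adding the polynomials and combining like terms:
(-2 + 2*q^2 + 2*q) + (-3 + q*(-1) + q^2*(-1))
= q+q^2 - 5
3) q+q^2 - 5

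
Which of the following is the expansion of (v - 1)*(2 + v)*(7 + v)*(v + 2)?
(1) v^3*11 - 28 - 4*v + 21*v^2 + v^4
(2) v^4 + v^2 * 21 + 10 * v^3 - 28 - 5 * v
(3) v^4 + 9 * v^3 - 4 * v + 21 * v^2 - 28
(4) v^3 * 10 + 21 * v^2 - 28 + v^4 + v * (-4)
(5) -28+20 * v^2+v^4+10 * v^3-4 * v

Expanding (v - 1)*(2 + v)*(7 + v)*(v + 2):
= v^3 * 10 + 21 * v^2 - 28 + v^4 + v * (-4)
4) v^3 * 10 + 21 * v^2 - 28 + v^4 + v * (-4)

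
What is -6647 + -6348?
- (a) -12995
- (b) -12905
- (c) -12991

-6647 + -6348 = -12995
a) -12995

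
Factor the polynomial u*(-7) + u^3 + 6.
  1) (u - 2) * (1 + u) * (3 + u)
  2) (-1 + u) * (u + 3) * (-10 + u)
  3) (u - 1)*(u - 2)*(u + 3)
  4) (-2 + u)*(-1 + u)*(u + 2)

We need to factor u*(-7) + u^3 + 6.
The factored form is (u - 1)*(u - 2)*(u + 3).
3) (u - 1)*(u - 2)*(u + 3)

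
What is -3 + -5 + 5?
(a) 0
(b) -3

First: -3 + -5 = -8
Then: -8 + 5 = -3
b) -3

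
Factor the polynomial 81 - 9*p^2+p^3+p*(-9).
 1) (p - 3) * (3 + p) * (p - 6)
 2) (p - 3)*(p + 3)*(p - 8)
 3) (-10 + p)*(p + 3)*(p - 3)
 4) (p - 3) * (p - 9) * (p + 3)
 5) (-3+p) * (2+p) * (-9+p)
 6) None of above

We need to factor 81 - 9*p^2+p^3+p*(-9).
The factored form is (p - 3) * (p - 9) * (p + 3).
4) (p - 3) * (p - 9) * (p + 3)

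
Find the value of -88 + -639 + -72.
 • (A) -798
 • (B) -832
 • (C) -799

First: -88 + -639 = -727
Then: -727 + -72 = -799
C) -799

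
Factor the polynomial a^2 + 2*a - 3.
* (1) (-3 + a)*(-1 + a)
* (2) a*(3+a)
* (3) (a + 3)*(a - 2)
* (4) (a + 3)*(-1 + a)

We need to factor a^2 + 2*a - 3.
The factored form is (a + 3)*(-1 + a).
4) (a + 3)*(-1 + a)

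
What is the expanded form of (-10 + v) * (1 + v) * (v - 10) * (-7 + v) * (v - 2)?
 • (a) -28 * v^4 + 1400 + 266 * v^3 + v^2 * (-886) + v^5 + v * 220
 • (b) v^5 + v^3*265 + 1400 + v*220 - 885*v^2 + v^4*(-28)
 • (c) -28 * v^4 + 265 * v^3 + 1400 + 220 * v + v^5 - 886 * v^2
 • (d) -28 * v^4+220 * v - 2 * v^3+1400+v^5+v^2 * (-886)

Expanding (-10 + v) * (1 + v) * (v - 10) * (-7 + v) * (v - 2):
= -28 * v^4 + 265 * v^3 + 1400 + 220 * v + v^5 - 886 * v^2
c) -28 * v^4 + 265 * v^3 + 1400 + 220 * v + v^5 - 886 * v^2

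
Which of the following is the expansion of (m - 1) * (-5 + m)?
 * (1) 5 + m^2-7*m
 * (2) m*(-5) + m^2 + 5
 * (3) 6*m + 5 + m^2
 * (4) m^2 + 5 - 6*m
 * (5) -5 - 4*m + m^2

Expanding (m - 1) * (-5 + m):
= m^2 + 5 - 6*m
4) m^2 + 5 - 6*m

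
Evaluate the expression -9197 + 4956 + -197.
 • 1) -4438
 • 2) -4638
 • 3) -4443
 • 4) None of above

First: -9197 + 4956 = -4241
Then: -4241 + -197 = -4438
1) -4438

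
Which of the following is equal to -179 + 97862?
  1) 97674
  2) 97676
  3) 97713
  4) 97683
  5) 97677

-179 + 97862 = 97683
4) 97683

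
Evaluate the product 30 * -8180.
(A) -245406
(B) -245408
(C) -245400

30 * -8180 = -245400
C) -245400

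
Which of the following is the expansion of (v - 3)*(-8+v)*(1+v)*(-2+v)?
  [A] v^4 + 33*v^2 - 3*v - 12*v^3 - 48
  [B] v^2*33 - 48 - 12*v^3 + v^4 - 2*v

Expanding (v - 3)*(-8+v)*(1+v)*(-2+v):
= v^2*33 - 48 - 12*v^3 + v^4 - 2*v
B) v^2*33 - 48 - 12*v^3 + v^4 - 2*v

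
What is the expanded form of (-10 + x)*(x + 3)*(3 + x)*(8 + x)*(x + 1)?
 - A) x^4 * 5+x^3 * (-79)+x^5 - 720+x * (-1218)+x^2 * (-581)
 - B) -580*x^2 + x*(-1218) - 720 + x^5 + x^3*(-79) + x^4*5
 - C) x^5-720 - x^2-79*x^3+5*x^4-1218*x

Expanding (-10 + x)*(x + 3)*(3 + x)*(8 + x)*(x + 1):
= x^4 * 5+x^3 * (-79)+x^5 - 720+x * (-1218)+x^2 * (-581)
A) x^4 * 5+x^3 * (-79)+x^5 - 720+x * (-1218)+x^2 * (-581)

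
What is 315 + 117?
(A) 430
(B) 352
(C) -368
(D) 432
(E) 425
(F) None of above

315 + 117 = 432
D) 432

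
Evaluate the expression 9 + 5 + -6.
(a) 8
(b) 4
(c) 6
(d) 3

First: 9 + 5 = 14
Then: 14 + -6 = 8
a) 8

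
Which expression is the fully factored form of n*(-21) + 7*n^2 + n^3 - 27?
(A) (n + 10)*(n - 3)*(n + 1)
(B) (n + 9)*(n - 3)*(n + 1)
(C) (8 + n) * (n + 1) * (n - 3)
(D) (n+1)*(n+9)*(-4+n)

We need to factor n*(-21) + 7*n^2 + n^3 - 27.
The factored form is (n + 9)*(n - 3)*(n + 1).
B) (n + 9)*(n - 3)*(n + 1)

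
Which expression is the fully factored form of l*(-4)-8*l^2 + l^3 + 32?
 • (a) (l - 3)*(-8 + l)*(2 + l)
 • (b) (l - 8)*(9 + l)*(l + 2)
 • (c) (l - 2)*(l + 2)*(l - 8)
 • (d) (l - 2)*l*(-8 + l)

We need to factor l*(-4)-8*l^2 + l^3 + 32.
The factored form is (l - 2)*(l + 2)*(l - 8).
c) (l - 2)*(l + 2)*(l - 8)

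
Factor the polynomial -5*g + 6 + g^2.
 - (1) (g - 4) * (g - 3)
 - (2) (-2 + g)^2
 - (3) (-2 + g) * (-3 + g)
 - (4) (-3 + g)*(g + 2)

We need to factor -5*g + 6 + g^2.
The factored form is (-2 + g) * (-3 + g).
3) (-2 + g) * (-3 + g)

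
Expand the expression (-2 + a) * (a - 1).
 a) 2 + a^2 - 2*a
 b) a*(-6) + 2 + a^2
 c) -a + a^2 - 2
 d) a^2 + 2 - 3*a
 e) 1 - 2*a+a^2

Expanding (-2 + a) * (a - 1):
= a^2 + 2 - 3*a
d) a^2 + 2 - 3*a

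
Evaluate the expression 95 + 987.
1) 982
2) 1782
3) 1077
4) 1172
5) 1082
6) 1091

95 + 987 = 1082
5) 1082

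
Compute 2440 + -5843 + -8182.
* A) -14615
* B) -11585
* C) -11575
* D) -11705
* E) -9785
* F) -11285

First: 2440 + -5843 = -3403
Then: -3403 + -8182 = -11585
B) -11585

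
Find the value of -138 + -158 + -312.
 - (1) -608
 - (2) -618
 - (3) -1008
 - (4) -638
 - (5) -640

First: -138 + -158 = -296
Then: -296 + -312 = -608
1) -608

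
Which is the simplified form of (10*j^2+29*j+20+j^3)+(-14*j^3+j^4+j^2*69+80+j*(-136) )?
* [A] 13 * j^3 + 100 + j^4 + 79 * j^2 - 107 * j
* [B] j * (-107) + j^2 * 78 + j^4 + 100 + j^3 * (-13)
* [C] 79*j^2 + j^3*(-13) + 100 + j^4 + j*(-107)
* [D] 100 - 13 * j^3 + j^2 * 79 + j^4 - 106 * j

Adding the polynomials and combining like terms:
(10*j^2 + 29*j + 20 + j^3) + (-14*j^3 + j^4 + j^2*69 + 80 + j*(-136))
= 79*j^2 + j^3*(-13) + 100 + j^4 + j*(-107)
C) 79*j^2 + j^3*(-13) + 100 + j^4 + j*(-107)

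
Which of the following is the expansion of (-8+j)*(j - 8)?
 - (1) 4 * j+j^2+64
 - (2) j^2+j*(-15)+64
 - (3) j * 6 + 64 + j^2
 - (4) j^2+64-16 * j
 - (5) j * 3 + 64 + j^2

Expanding (-8+j)*(j - 8):
= j^2+64-16 * j
4) j^2+64-16 * j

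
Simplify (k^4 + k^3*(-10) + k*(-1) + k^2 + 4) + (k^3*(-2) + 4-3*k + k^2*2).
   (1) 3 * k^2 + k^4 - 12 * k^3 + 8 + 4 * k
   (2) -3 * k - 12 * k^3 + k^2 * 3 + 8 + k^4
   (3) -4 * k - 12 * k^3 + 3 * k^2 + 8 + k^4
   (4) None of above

Adding the polynomials and combining like terms:
(k^4 + k^3*(-10) + k*(-1) + k^2 + 4) + (k^3*(-2) + 4 - 3*k + k^2*2)
= -4 * k - 12 * k^3 + 3 * k^2 + 8 + k^4
3) -4 * k - 12 * k^3 + 3 * k^2 + 8 + k^4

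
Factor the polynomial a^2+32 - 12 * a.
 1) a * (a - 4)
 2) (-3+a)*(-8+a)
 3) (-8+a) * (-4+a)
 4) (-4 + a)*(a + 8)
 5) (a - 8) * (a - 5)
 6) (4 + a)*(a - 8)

We need to factor a^2+32 - 12 * a.
The factored form is (-8+a) * (-4+a).
3) (-8+a) * (-4+a)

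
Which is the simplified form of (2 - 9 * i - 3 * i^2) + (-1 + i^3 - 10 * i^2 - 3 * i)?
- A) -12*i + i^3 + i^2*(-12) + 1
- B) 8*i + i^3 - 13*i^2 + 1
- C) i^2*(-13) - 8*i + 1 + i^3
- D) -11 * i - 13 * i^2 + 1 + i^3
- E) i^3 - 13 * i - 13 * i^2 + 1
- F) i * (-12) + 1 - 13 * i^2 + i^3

Adding the polynomials and combining like terms:
(2 - 9*i - 3*i^2) + (-1 + i^3 - 10*i^2 - 3*i)
= i * (-12) + 1 - 13 * i^2 + i^3
F) i * (-12) + 1 - 13 * i^2 + i^3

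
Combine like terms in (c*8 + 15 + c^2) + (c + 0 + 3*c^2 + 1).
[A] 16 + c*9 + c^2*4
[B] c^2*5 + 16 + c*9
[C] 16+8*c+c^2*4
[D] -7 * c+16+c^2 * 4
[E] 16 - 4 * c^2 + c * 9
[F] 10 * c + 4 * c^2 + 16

Adding the polynomials and combining like terms:
(c*8 + 15 + c^2) + (c + 0 + 3*c^2 + 1)
= 16 + c*9 + c^2*4
A) 16 + c*9 + c^2*4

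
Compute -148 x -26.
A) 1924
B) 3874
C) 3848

-148 * -26 = 3848
C) 3848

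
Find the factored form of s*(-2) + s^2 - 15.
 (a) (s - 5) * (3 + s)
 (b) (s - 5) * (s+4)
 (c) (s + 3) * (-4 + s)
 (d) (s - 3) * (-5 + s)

We need to factor s*(-2) + s^2 - 15.
The factored form is (s - 5) * (3 + s).
a) (s - 5) * (3 + s)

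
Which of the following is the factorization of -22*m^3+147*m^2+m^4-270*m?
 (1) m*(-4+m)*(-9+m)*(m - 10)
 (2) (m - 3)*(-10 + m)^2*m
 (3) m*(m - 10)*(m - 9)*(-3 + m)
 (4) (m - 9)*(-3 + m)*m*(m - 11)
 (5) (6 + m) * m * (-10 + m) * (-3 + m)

We need to factor -22*m^3+147*m^2+m^4-270*m.
The factored form is m*(m - 10)*(m - 9)*(-3 + m).
3) m*(m - 10)*(m - 9)*(-3 + m)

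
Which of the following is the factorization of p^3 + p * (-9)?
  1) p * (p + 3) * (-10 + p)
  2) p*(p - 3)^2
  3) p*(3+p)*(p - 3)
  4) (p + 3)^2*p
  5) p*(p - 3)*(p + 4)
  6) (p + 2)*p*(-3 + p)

We need to factor p^3 + p * (-9).
The factored form is p*(3+p)*(p - 3).
3) p*(3+p)*(p - 3)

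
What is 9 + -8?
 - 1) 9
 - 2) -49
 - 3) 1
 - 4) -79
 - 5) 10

9 + -8 = 1
3) 1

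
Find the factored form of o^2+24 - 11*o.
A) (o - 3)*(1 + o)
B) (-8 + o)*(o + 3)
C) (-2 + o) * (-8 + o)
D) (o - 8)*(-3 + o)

We need to factor o^2+24 - 11*o.
The factored form is (o - 8)*(-3 + o).
D) (o - 8)*(-3 + o)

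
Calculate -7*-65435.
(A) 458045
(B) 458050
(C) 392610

-7 * -65435 = 458045
A) 458045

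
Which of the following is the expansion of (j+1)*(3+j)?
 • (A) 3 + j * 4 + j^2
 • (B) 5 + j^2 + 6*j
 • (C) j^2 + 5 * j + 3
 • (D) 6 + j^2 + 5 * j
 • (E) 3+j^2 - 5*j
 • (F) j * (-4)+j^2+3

Expanding (j+1)*(3+j):
= 3 + j * 4 + j^2
A) 3 + j * 4 + j^2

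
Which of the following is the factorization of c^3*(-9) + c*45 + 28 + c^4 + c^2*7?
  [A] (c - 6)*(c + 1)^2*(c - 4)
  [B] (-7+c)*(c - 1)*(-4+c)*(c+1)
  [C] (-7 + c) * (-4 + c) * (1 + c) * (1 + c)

We need to factor c^3*(-9) + c*45 + 28 + c^4 + c^2*7.
The factored form is (-7 + c) * (-4 + c) * (1 + c) * (1 + c).
C) (-7 + c) * (-4 + c) * (1 + c) * (1 + c)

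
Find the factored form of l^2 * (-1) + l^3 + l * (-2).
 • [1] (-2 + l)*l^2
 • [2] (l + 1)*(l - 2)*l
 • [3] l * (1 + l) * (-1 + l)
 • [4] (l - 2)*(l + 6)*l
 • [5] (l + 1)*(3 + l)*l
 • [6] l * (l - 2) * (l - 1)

We need to factor l^2 * (-1) + l^3 + l * (-2).
The factored form is (l + 1)*(l - 2)*l.
2) (l + 1)*(l - 2)*l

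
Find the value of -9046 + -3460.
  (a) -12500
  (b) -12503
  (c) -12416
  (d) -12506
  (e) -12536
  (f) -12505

-9046 + -3460 = -12506
d) -12506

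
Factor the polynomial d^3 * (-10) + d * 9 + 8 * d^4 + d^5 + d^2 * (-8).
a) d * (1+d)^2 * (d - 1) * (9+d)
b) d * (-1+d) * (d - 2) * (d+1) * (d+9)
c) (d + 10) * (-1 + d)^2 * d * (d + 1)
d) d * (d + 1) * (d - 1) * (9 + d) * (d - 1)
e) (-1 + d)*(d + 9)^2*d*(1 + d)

We need to factor d^3 * (-10) + d * 9 + 8 * d^4 + d^5 + d^2 * (-8).
The factored form is d * (d + 1) * (d - 1) * (9 + d) * (d - 1).
d) d * (d + 1) * (d - 1) * (9 + d) * (d - 1)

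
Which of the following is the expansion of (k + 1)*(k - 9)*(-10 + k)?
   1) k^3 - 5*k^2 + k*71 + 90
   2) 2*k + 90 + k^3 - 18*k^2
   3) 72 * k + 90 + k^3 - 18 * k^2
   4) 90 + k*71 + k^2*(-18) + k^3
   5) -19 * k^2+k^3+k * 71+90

Expanding (k + 1)*(k - 9)*(-10 + k):
= 90 + k*71 + k^2*(-18) + k^3
4) 90 + k*71 + k^2*(-18) + k^3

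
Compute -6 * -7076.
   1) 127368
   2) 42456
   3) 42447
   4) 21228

-6 * -7076 = 42456
2) 42456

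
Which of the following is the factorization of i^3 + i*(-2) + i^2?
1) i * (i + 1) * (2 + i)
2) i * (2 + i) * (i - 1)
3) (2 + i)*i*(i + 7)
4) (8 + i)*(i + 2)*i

We need to factor i^3 + i*(-2) + i^2.
The factored form is i * (2 + i) * (i - 1).
2) i * (2 + i) * (i - 1)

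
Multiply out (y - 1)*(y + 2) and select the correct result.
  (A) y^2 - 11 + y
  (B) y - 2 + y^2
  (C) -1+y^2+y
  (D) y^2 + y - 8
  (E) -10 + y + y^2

Expanding (y - 1)*(y + 2):
= y - 2 + y^2
B) y - 2 + y^2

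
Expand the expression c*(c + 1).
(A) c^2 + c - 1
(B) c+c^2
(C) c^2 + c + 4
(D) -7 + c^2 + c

Expanding c*(c + 1):
= c+c^2
B) c+c^2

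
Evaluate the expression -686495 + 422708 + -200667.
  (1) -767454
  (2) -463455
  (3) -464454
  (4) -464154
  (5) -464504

First: -686495 + 422708 = -263787
Then: -263787 + -200667 = -464454
3) -464454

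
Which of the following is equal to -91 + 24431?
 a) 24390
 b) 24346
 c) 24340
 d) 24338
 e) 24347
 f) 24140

-91 + 24431 = 24340
c) 24340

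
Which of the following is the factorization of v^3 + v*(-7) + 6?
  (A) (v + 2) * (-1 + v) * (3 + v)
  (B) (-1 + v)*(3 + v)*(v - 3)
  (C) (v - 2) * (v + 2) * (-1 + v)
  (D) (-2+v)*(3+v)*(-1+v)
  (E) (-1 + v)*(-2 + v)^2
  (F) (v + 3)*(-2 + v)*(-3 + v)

We need to factor v^3 + v*(-7) + 6.
The factored form is (-2+v)*(3+v)*(-1+v).
D) (-2+v)*(3+v)*(-1+v)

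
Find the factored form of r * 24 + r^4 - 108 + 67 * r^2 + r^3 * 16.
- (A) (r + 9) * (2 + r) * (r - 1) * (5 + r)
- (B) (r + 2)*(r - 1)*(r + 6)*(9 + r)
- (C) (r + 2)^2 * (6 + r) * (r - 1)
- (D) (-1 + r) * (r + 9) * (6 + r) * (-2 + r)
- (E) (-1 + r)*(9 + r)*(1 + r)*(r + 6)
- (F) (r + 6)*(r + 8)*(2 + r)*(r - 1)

We need to factor r * 24 + r^4 - 108 + 67 * r^2 + r^3 * 16.
The factored form is (r + 2)*(r - 1)*(r + 6)*(9 + r).
B) (r + 2)*(r - 1)*(r + 6)*(9 + r)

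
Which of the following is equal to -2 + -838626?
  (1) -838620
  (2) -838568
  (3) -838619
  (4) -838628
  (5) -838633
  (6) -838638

-2 + -838626 = -838628
4) -838628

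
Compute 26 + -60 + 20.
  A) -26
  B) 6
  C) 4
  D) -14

First: 26 + -60 = -34
Then: -34 + 20 = -14
D) -14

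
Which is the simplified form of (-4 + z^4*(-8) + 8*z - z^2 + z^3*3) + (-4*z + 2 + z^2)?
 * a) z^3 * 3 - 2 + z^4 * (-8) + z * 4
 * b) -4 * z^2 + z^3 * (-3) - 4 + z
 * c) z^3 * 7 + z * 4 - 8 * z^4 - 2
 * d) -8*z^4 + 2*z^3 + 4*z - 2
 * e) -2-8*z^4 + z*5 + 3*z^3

Adding the polynomials and combining like terms:
(-4 + z^4*(-8) + 8*z - z^2 + z^3*3) + (-4*z + 2 + z^2)
= z^3 * 3 - 2 + z^4 * (-8) + z * 4
a) z^3 * 3 - 2 + z^4 * (-8) + z * 4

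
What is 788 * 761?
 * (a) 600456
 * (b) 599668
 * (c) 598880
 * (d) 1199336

788 * 761 = 599668
b) 599668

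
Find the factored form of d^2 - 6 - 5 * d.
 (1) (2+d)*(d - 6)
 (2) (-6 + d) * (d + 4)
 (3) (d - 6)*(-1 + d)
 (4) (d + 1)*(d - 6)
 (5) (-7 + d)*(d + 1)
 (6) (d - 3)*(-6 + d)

We need to factor d^2 - 6 - 5 * d.
The factored form is (d + 1)*(d - 6).
4) (d + 1)*(d - 6)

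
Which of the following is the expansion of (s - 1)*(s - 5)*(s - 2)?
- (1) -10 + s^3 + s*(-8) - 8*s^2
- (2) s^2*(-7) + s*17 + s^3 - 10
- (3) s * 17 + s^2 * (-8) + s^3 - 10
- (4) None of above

Expanding (s - 1)*(s - 5)*(s - 2):
= s * 17 + s^2 * (-8) + s^3 - 10
3) s * 17 + s^2 * (-8) + s^3 - 10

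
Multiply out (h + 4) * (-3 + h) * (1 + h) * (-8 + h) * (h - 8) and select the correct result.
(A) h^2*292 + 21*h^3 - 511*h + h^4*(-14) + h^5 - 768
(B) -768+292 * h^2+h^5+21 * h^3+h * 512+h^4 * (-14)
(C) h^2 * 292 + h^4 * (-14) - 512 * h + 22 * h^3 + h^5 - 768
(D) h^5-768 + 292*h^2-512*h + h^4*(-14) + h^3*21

Expanding (h + 4) * (-3 + h) * (1 + h) * (-8 + h) * (h - 8):
= h^5-768 + 292*h^2-512*h + h^4*(-14) + h^3*21
D) h^5-768 + 292*h^2-512*h + h^4*(-14) + h^3*21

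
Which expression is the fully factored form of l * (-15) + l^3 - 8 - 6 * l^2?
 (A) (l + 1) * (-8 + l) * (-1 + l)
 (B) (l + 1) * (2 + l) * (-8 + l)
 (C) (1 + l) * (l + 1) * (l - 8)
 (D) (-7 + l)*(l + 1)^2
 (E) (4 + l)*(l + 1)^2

We need to factor l * (-15) + l^3 - 8 - 6 * l^2.
The factored form is (1 + l) * (l + 1) * (l - 8).
C) (1 + l) * (l + 1) * (l - 8)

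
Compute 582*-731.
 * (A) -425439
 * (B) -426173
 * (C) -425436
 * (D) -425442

582 * -731 = -425442
D) -425442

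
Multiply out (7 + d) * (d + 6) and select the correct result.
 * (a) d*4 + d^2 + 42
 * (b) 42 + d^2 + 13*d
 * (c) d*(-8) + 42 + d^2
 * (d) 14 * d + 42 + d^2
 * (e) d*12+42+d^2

Expanding (7 + d) * (d + 6):
= 42 + d^2 + 13*d
b) 42 + d^2 + 13*d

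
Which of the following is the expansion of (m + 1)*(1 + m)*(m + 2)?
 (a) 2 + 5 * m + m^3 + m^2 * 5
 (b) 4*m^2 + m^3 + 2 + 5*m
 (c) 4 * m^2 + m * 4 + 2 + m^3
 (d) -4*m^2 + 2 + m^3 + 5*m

Expanding (m + 1)*(1 + m)*(m + 2):
= 4*m^2 + m^3 + 2 + 5*m
b) 4*m^2 + m^3 + 2 + 5*m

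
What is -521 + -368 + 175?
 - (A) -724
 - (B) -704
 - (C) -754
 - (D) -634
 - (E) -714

First: -521 + -368 = -889
Then: -889 + 175 = -714
E) -714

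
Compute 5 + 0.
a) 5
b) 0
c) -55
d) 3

5 + 0 = 5
a) 5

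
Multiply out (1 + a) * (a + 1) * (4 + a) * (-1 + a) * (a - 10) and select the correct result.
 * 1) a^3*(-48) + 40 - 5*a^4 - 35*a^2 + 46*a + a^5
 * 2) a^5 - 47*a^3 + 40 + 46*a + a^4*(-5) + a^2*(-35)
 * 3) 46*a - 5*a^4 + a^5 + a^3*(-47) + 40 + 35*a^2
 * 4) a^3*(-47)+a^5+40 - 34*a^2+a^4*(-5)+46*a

Expanding (1 + a) * (a + 1) * (4 + a) * (-1 + a) * (a - 10):
= a^5 - 47*a^3 + 40 + 46*a + a^4*(-5) + a^2*(-35)
2) a^5 - 47*a^3 + 40 + 46*a + a^4*(-5) + a^2*(-35)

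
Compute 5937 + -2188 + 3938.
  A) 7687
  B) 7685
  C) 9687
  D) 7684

First: 5937 + -2188 = 3749
Then: 3749 + 3938 = 7687
A) 7687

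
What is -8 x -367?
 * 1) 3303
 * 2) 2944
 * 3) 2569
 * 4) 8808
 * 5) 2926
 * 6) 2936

-8 * -367 = 2936
6) 2936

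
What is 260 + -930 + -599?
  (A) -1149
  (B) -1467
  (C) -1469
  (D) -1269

First: 260 + -930 = -670
Then: -670 + -599 = -1269
D) -1269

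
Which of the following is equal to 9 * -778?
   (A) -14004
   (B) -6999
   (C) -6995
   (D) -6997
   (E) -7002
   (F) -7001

9 * -778 = -7002
E) -7002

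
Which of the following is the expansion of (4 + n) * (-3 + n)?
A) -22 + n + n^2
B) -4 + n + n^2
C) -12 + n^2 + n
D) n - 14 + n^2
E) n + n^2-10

Expanding (4 + n) * (-3 + n):
= -12 + n^2 + n
C) -12 + n^2 + n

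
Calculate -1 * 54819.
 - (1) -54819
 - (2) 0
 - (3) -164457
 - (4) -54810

-1 * 54819 = -54819
1) -54819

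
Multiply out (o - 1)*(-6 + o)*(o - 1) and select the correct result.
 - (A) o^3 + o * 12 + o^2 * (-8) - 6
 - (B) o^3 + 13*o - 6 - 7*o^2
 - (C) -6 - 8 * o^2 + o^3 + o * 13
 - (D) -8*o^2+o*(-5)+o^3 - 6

Expanding (o - 1)*(-6 + o)*(o - 1):
= -6 - 8 * o^2 + o^3 + o * 13
C) -6 - 8 * o^2 + o^3 + o * 13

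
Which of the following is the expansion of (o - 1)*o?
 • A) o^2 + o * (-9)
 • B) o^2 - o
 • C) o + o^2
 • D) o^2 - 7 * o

Expanding (o - 1)*o:
= o^2 - o
B) o^2 - o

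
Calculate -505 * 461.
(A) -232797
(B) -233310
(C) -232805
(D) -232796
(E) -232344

-505 * 461 = -232805
C) -232805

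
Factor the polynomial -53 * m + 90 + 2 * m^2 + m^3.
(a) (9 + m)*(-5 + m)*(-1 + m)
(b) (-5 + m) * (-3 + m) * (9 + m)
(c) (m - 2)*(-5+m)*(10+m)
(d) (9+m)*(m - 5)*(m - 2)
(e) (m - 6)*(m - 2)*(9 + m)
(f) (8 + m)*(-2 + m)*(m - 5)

We need to factor -53 * m + 90 + 2 * m^2 + m^3.
The factored form is (9+m)*(m - 5)*(m - 2).
d) (9+m)*(m - 5)*(m - 2)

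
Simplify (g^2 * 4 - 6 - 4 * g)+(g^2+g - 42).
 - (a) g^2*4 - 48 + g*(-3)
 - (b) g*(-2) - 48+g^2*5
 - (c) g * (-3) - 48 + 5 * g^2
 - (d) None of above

Adding the polynomials and combining like terms:
(g^2*4 - 6 - 4*g) + (g^2 + g - 42)
= g * (-3) - 48 + 5 * g^2
c) g * (-3) - 48 + 5 * g^2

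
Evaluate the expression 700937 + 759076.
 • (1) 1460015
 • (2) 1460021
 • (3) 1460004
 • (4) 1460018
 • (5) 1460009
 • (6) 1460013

700937 + 759076 = 1460013
6) 1460013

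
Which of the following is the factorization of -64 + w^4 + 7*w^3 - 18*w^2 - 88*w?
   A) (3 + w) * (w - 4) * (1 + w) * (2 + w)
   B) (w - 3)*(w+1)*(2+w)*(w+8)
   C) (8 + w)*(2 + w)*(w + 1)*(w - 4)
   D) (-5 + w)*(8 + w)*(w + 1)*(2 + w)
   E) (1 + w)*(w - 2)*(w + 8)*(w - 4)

We need to factor -64 + w^4 + 7*w^3 - 18*w^2 - 88*w.
The factored form is (8 + w)*(2 + w)*(w + 1)*(w - 4).
C) (8 + w)*(2 + w)*(w + 1)*(w - 4)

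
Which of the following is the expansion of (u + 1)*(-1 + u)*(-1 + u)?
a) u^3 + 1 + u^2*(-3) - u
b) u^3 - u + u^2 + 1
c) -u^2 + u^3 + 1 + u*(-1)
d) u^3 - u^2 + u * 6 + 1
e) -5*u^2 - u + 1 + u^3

Expanding (u + 1)*(-1 + u)*(-1 + u):
= -u^2 + u^3 + 1 + u*(-1)
c) -u^2 + u^3 + 1 + u*(-1)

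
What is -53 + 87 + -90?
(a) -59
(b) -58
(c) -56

First: -53 + 87 = 34
Then: 34 + -90 = -56
c) -56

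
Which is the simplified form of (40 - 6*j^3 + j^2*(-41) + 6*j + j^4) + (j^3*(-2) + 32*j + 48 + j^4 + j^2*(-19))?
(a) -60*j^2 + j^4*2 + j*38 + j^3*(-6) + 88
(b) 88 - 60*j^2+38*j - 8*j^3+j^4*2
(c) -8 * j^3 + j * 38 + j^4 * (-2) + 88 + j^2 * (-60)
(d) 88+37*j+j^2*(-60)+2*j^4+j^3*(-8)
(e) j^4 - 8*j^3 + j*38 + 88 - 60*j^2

Adding the polynomials and combining like terms:
(40 - 6*j^3 + j^2*(-41) + 6*j + j^4) + (j^3*(-2) + 32*j + 48 + j^4 + j^2*(-19))
= 88 - 60*j^2+38*j - 8*j^3+j^4*2
b) 88 - 60*j^2+38*j - 8*j^3+j^4*2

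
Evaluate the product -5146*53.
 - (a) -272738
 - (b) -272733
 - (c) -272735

-5146 * 53 = -272738
a) -272738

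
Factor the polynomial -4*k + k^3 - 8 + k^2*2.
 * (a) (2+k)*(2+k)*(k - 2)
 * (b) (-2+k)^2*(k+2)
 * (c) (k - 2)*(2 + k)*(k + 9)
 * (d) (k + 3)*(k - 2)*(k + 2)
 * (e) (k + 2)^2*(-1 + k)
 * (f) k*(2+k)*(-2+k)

We need to factor -4*k + k^3 - 8 + k^2*2.
The factored form is (2+k)*(2+k)*(k - 2).
a) (2+k)*(2+k)*(k - 2)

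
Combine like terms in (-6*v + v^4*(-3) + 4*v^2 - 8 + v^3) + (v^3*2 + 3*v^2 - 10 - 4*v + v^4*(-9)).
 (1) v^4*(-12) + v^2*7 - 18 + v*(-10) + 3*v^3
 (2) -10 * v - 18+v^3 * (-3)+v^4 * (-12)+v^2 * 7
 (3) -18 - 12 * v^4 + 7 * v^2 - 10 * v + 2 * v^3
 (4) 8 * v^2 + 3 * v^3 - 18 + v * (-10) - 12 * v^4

Adding the polynomials and combining like terms:
(-6*v + v^4*(-3) + 4*v^2 - 8 + v^3) + (v^3*2 + 3*v^2 - 10 - 4*v + v^4*(-9))
= v^4*(-12) + v^2*7 - 18 + v*(-10) + 3*v^3
1) v^4*(-12) + v^2*7 - 18 + v*(-10) + 3*v^3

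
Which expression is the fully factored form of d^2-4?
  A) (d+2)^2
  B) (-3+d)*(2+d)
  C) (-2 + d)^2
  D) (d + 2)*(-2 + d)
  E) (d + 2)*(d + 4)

We need to factor d^2-4.
The factored form is (d + 2)*(-2 + d).
D) (d + 2)*(-2 + d)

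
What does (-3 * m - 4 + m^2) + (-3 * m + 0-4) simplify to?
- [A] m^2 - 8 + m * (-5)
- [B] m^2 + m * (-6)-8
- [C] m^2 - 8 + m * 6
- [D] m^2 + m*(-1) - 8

Adding the polynomials and combining like terms:
(-3*m - 4 + m^2) + (-3*m + 0 - 4)
= m^2 + m * (-6)-8
B) m^2 + m * (-6)-8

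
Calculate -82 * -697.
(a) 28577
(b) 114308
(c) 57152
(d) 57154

-82 * -697 = 57154
d) 57154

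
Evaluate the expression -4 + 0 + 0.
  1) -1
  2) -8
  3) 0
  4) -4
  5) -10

First: -4 + 0 = -4
Then: -4 + 0 = -4
4) -4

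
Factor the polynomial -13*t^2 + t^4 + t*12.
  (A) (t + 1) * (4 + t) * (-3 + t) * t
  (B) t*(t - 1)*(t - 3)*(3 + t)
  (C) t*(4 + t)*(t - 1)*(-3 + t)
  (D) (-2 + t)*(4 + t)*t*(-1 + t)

We need to factor -13*t^2 + t^4 + t*12.
The factored form is t*(4 + t)*(t - 1)*(-3 + t).
C) t*(4 + t)*(t - 1)*(-3 + t)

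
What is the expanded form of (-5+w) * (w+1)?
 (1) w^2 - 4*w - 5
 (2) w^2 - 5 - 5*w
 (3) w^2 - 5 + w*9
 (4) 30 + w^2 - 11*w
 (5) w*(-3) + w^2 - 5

Expanding (-5+w) * (w+1):
= w^2 - 4*w - 5
1) w^2 - 4*w - 5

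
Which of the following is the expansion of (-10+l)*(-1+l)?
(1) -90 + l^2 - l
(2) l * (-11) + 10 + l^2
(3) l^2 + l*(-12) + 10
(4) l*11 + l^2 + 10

Expanding (-10+l)*(-1+l):
= l * (-11) + 10 + l^2
2) l * (-11) + 10 + l^2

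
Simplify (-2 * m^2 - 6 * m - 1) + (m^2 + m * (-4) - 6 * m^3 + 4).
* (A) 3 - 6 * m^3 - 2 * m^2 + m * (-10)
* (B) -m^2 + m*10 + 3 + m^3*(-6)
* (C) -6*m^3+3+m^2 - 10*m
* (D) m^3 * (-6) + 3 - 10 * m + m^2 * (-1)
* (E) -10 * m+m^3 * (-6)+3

Adding the polynomials and combining like terms:
(-2*m^2 - 6*m - 1) + (m^2 + m*(-4) - 6*m^3 + 4)
= m^3 * (-6) + 3 - 10 * m + m^2 * (-1)
D) m^3 * (-6) + 3 - 10 * m + m^2 * (-1)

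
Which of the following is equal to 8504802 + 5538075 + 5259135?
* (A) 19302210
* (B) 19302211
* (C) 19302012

First: 8504802 + 5538075 = 14042877
Then: 14042877 + 5259135 = 19302012
C) 19302012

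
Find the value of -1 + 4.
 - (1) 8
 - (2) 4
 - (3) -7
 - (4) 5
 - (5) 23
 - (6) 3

-1 + 4 = 3
6) 3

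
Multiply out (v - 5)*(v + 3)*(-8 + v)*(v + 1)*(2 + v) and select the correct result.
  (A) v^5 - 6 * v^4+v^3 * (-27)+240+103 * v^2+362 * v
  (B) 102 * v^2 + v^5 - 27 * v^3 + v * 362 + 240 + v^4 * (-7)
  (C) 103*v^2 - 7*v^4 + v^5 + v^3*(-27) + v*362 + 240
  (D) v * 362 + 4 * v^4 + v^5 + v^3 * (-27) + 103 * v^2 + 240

Expanding (v - 5)*(v + 3)*(-8 + v)*(v + 1)*(2 + v):
= 103*v^2 - 7*v^4 + v^5 + v^3*(-27) + v*362 + 240
C) 103*v^2 - 7*v^4 + v^5 + v^3*(-27) + v*362 + 240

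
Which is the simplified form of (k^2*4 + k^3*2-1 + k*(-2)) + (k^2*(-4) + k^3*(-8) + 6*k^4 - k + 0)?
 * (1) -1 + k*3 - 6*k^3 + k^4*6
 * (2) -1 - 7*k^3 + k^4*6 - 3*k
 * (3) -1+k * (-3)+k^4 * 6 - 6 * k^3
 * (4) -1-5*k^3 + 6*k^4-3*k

Adding the polynomials and combining like terms:
(k^2*4 + k^3*2 - 1 + k*(-2)) + (k^2*(-4) + k^3*(-8) + 6*k^4 - k + 0)
= -1+k * (-3)+k^4 * 6 - 6 * k^3
3) -1+k * (-3)+k^4 * 6 - 6 * k^3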